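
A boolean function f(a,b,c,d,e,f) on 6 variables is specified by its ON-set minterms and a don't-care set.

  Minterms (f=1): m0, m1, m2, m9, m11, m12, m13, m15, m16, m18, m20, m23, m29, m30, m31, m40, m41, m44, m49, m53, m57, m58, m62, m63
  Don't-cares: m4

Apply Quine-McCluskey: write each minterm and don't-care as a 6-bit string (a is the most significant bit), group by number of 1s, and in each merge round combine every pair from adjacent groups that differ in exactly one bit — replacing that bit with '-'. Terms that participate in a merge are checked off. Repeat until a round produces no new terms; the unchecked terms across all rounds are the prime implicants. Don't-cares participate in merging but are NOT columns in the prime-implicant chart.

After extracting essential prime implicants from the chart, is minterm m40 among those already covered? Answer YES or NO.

Round 0: 000000✓ 000001✓ 000010✓ 000100✓ 001001✓ 001011✓ 001100✓ 001101✓ 001111✓ 010000✓ 010010✓ 010100✓ 010111✓ 011101✓ 011110✓ 011111✓ 101000✓ 101001✓ 101100✓ 110001✓ 110101✓ 111001✓ 111010✓ 111110✓ 111111✓
Round 1: -01001 -01100 -11110✓ -11111✓ 0-0000✓ 0-0010✓ 0-0100✓ 0-1101✓ 0-1111✓ 00-001 00-100 000-00✓ 0000-0✓ 00000- 001-01✓ 001-11✓ 0010-1✓ 0011-1✓ 00110- 01-111 010-00✓ 0100-0✓ 0111-1✓ 01111-✓ 1-1001 101-00 10100- 11-001 110-01 111-10 11111-✓
Round 2: -1111- 0-0-00 0-00-0 0-11-1 001--1
PIs = {-01001, -01100, -1111-, 0-0-00, 0-00-0, 0-11-1, 00-001, 00-100, 00000-, 001--1, 00110-, 01-111, 1-1001, 101-00, 10100-, 11-001, 110-01, 111-10}
Coverage chart:
  m0: 0-0-00,0-00-0,00000-
  m1: 00-001,00000-
  m2: 0-00-0 ←essential
  m9: -01001,00-001,001--1
  m11: 001--1 ←essential
  m12: -01100,00-100,00110-
  m13: 0-11-1,001--1,00110-
  m15: 0-11-1,001--1
  m16: 0-0-00,0-00-0
  m18: 0-00-0 ←essential
  m20: 0-0-00 ←essential
  m23: 01-111 ←essential
  m29: 0-11-1 ←essential
  m30: -1111- ←essential
  m31: -1111-,0-11-1,01-111
  m40: 101-00,10100-
  m41: -01001,1-1001,10100-
  m44: -01100,101-00
  m49: 11-001,110-01
  m53: 110-01 ←essential
  m57: 1-1001,11-001
  m58: 111-10 ←essential
  m62: -1111-,111-10
  m63: -1111- ←essential
Essential: -1111-, 0-0-00, 0-00-0, 0-11-1, 001--1, 01-111, 110-01, 111-10

NO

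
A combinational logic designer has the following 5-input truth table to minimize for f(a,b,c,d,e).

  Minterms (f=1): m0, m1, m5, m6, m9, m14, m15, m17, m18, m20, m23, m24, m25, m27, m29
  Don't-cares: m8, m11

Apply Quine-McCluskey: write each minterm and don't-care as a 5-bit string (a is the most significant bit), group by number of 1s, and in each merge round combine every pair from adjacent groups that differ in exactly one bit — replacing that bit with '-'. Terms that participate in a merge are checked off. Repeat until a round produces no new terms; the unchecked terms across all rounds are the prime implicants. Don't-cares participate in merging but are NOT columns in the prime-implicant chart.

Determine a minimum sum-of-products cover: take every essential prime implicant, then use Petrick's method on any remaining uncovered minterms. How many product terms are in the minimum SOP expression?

11

size-2^0 implicants → 00000(✓)  00001(✓)  00101(✓)  00110(✓)  01000(✓)  01001(✓)  01011(✓)  01110(✓)  01111(✓)  10001(✓)  10010  10100  10111  11000(✓)  11001(✓)  11011(✓)  11101(✓)
size-2^1 implicants → -0001(✓)  -1000(✓)  -1001(✓)  -1011(✓)  0-000(✓)  0-001(✓)  0-110  00-01  0000-(✓)  01-11  010-1(✓)  0100-(✓)  0111-  1-001(✓)  11-01  110-1(✓)  1100-(✓)
size-2^2 implicants → --001  -10-1  -100-  0-00-
Unchecked terms (primes): --001, -10-1, -100-, 0-00-, 0-110, 00-01, 01-11, 0111-, 10010, 10100, 10111, 11-01
Minterm coverage:
  m0 ⊆ 0-00- [E]
  m1 ⊆ --001,0-00-,00-01
  m5 ⊆ 00-01 [E]
  m6 ⊆ 0-110 [E]
  m9 ⊆ --001,-10-1,-100-,0-00-
  m14 ⊆ 0-110,0111-
  m15 ⊆ 01-11,0111-
  m17 ⊆ --001 [E]
  m18 ⊆ 10010 [E]
  m20 ⊆ 10100 [E]
  m23 ⊆ 10111 [E]
  m24 ⊆ -100- [E]
  m25 ⊆ --001,-10-1,-100-,11-01
  m27 ⊆ -10-1 [E]
  m29 ⊆ 11-01 [E]
E = {--001, -10-1, -100-, 0-00-, 0-110, 00-01, 10010, 10100, 10111, 11-01}
Petrick residual → 01-11
Cover = c'd'e + bc'e + bc'd' + a'c'd' + a'cde' + a'b'd'e + a'bde + ab'c'de' + ab'cd'e' + ab'cde + abd'e  |cover|=11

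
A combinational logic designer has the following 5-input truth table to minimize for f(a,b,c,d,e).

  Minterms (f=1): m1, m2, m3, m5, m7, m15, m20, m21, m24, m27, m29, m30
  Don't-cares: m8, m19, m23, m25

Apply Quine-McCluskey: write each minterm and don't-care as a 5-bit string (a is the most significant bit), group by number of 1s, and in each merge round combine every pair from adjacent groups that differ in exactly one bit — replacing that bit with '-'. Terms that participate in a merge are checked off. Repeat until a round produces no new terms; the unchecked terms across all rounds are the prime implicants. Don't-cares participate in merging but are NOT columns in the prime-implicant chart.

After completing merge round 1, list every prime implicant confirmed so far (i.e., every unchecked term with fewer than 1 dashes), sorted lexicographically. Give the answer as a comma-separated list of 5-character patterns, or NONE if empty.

11110

Round 0: 00001✓ 00010✓ 00011✓ 00101✓ 00111✓ 01000✓ 01111✓ 10011✓ 10100✓ 10101✓ 10111✓ 11000✓ 11001✓ 11011✓ 11101✓ 11110
Round 1: -0011✓ -0101✓ -0111✓ -1000 0-111 00-01✓ 00-11✓ 000-1✓ 0001- 001-1✓ 1-011 1-101 10-11✓ 101-1✓ 1010- 11-01 110-1 1100-
Round 2: -0-11 -01-1 00--1
PIs = {-0-11, -01-1, -1000, 0-111, 00--1, 0001-, 1-011, 1-101, 1010-, 11-01, 110-1, 1100-, 11110}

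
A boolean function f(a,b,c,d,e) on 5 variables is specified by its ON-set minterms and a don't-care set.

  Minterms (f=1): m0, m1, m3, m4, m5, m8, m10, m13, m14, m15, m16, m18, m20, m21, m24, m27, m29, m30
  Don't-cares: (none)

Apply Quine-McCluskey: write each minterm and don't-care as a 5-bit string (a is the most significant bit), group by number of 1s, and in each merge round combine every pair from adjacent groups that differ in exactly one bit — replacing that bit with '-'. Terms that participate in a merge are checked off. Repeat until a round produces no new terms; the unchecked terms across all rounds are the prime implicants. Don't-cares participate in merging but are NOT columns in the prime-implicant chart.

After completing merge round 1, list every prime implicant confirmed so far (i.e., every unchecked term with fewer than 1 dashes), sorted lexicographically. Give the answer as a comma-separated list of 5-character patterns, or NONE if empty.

11011

[col 0] 00000*, 00001*, 00011*, 00100*, 00101*, 01000*, 01010*, 01101*, 01110*, 01111*, 10000*, 10010*, 10100*, 10101*, 11000*, 11011, 11101*, 11110*
[col 1] -0000*, -0100*, -0101*, -1000*, -1101*, -1110, 0-000*, 0-101*, 00-00*, 00-01*, 000-1, 0000-*, 0010-*, 01-10, 010-0, 011-1, 0111-, 1-000*, 1-101*, 10-00*, 100-0, 1010-*
[col 2] --000, --101, -0-00, -010-, 00-0-
Prime implicants: --000, --101, -0-00, -010-, -1110, 00-0-, 000-1, 01-10, 010-0, 011-1, 0111-, 100-0, 11011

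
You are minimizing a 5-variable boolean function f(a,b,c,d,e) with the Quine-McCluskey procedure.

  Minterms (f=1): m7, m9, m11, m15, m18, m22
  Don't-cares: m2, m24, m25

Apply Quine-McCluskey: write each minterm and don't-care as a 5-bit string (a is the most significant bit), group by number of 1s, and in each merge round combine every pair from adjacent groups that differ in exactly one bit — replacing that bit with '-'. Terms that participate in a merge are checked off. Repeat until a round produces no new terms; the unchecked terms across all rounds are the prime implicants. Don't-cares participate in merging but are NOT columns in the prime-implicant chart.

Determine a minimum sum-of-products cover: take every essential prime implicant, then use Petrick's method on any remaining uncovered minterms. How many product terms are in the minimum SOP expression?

3

size-2^0 implicants → 00010(✓)  00111(✓)  01001(✓)  01011(✓)  01111(✓)  10010(✓)  10110(✓)  11000(✓)  11001(✓)
size-2^1 implicants → -0010  -1001  0-111  01-11  010-1  10-10  1100-
Unchecked terms (primes): -0010, -1001, 0-111, 01-11, 010-1, 10-10, 1100-
Minterm coverage:
  m7 ⊆ 0-111 [E]
  m9 ⊆ -1001,010-1
  m11 ⊆ 01-11,010-1
  m15 ⊆ 0-111,01-11
  m18 ⊆ -0010,10-10
  m22 ⊆ 10-10 [E]
E = {0-111, 10-10}
Petrick residual → 010-1
Cover = a'cde + a'bc'e + ab'de'  |cover|=3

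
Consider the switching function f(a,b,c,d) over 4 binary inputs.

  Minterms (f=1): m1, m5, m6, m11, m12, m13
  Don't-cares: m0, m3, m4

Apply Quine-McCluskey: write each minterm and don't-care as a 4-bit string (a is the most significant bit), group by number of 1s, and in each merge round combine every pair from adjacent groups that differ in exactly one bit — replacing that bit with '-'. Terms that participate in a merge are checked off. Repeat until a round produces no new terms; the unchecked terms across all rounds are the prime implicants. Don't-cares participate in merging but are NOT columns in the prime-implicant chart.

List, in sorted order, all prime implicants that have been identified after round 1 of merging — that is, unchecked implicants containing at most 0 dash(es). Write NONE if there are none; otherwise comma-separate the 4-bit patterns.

[col 0] 0000*, 0001*, 0011*, 0100*, 0101*, 0110*, 1011*, 1100*, 1101*
[col 1] -011, -100*, -101*, 0-00*, 0-01*, 00-1, 000-*, 01-0, 010-*, 110-*
[col 2] -10-, 0-0-
Prime implicants: -011, -10-, 0-0-, 00-1, 01-0

NONE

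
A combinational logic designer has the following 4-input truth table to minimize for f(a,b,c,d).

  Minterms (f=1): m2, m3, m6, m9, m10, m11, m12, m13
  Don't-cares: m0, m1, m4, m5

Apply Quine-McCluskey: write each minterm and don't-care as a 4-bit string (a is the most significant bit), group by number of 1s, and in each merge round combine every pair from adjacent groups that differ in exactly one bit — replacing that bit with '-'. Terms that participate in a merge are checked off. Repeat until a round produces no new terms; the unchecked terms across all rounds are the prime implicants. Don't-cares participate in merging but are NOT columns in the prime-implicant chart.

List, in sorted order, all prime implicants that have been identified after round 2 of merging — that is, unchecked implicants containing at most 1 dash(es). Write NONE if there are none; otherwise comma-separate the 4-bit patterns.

[col 0] 0000*, 0001*, 0010*, 0011*, 0100*, 0101*, 0110*, 1001*, 1010*, 1011*, 1100*, 1101*
[col 1] -001*, -010*, -011*, -100*, -101*, 0-00*, 0-01*, 0-10*, 00-0*, 00-1*, 000-*, 001-*, 01-0*, 010-*, 1-01*, 10-1*, 101-*, 110-*
[col 2] --01, -0-1, -01-, -10-, 0--0, 0-0-, 00--
Prime implicants: --01, -0-1, -01-, -10-, 0--0, 0-0-, 00--

NONE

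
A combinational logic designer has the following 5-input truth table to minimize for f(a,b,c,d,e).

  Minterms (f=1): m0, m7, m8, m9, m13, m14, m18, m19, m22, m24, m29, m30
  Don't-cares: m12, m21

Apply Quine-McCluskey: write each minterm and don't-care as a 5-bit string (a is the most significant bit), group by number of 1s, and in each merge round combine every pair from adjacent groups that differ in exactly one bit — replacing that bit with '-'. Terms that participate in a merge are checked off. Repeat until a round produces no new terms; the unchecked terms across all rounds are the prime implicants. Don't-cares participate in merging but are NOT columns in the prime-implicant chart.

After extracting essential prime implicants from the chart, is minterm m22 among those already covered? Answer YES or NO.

Round 0: 00000✓ 00111 01000✓ 01001✓ 01100✓ 01101✓ 01110✓ 10010✓ 10011✓ 10101✓ 10110✓ 11000✓ 11101✓ 11110✓
Round 1: -1000 -1101 -1110 0-000 01-00✓ 01-01✓ 0100-✓ 011-0 0110-✓ 1-101 1-110 10-10 1001-
Round 2: 01-0-
PIs = {-1000, -1101, -1110, 0-000, 00111, 01-0-, 011-0, 1-101, 1-110, 10-10, 1001-}
Coverage chart:
  m0: 0-000 ←essential
  m7: 00111 ←essential
  m8: -1000,0-000,01-0-
  m9: 01-0- ←essential
  m13: -1101,01-0-
  m14: -1110,011-0
  m18: 10-10,1001-
  m19: 1001- ←essential
  m22: 1-110,10-10
  m24: -1000 ←essential
  m29: -1101,1-101
  m30: -1110,1-110
Essential: -1000, 0-000, 00111, 01-0-, 1001-

NO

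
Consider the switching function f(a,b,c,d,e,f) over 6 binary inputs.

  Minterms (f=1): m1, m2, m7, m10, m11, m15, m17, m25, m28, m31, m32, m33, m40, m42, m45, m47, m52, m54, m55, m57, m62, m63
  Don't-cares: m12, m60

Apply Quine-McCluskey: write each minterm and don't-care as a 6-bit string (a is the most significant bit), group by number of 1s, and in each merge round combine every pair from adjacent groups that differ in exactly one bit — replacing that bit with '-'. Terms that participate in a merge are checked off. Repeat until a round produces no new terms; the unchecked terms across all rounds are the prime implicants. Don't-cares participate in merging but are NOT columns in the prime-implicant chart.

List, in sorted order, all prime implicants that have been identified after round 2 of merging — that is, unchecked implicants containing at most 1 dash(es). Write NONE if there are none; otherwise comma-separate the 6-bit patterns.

-00001, -01010, -11001, -11100, 0-0001, 0-1100, 00-010, 00-111, 001-11, 00101-, 01-001, 10-000, 10000-, 1010-0, 1011-1

[col 0] 000001*, 000010*, 000111*, 001010*, 001011*, 001100*, 001111*, 010001*, 011001*, 011100*, 011111*, 100000*, 100001*, 101000*, 101010*, 101101*, 101111*, 110100*, 110110*, 110111*, 111001*, 111100*, 111110*, 111111*
[col 1] -00001, -01010, -01111*, -11001, -11100, -11111*, 0-0001, 0-1100, 0-1111*, 00-010, 00-111, 001-11, 00101-, 01-001, 1-1111*, 10-000, 10000-, 1010-0, 1011-1, 11-100*, 11-110*, 11-111*, 1101-0*, 11011-*, 1111-0*, 11111-*
[col 2] --1111, 11-1-0, 11-11-
Prime implicants: --1111, -00001, -01010, -11001, -11100, 0-0001, 0-1100, 00-010, 00-111, 001-11, 00101-, 01-001, 10-000, 10000-, 1010-0, 1011-1, 11-1-0, 11-11-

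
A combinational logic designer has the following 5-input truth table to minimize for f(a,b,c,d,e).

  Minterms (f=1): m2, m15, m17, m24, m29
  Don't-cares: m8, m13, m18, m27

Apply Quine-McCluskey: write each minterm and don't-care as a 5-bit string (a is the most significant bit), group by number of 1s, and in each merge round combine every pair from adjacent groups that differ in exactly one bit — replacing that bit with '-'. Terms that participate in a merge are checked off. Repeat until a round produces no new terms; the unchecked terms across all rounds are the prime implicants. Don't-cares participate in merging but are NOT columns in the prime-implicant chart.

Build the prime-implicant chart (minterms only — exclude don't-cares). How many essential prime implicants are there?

5

[col 0] 00010*, 01000*, 01101*, 01111*, 10001, 10010*, 11000*, 11011, 11101*
[col 1] -0010, -1000, -1101, 011-1
Prime implicants: -0010, -1000, -1101, 011-1, 10001, 11011
PI chart (minterm → PIs covering it):
  2 | -0010  (sole → essential)
  15 | 011-1  (sole → essential)
  17 | 10001  (sole → essential)
  24 | -1000  (sole → essential)
  29 | -1101  (sole → essential)
Essential prime implicants: -0010, -1000, -1101, 011-1, 10001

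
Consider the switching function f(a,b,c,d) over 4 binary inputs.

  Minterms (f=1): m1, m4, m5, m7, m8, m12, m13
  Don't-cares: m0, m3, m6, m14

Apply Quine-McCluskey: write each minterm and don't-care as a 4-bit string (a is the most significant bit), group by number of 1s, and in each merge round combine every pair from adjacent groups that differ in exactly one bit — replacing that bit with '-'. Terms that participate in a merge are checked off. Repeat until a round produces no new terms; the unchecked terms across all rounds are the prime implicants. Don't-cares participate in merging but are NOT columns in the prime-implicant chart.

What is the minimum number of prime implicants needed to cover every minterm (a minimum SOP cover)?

3

size-2^0 implicants → 0000(✓)  0001(✓)  0011(✓)  0100(✓)  0101(✓)  0110(✓)  0111(✓)  1000(✓)  1100(✓)  1101(✓)  1110(✓)
size-2^1 implicants → -000(✓)  -100(✓)  -101(✓)  -110(✓)  0-00(✓)  0-01(✓)  0-11(✓)  00-1(✓)  000-(✓)  01-0(✓)  01-1(✓)  010-(✓)  011-(✓)  1-00(✓)  11-0(✓)  110-(✓)
size-2^2 implicants → --00  -1-0  -10-  0--1  0-0-  01--
Unchecked terms (primes): --00, -1-0, -10-, 0--1, 0-0-, 01--
Minterm coverage:
  m1 ⊆ 0--1,0-0-
  m4 ⊆ --00,-1-0,-10-,0-0-,01--
  m5 ⊆ -10-,0--1,0-0-,01--
  m7 ⊆ 0--1,01--
  m8 ⊆ --00 [E]
  m12 ⊆ --00,-1-0,-10-
  m13 ⊆ -10- [E]
E = {--00, -10-}
Petrick residual → 0--1
Cover = c'd' + bc' + a'd  |cover|=3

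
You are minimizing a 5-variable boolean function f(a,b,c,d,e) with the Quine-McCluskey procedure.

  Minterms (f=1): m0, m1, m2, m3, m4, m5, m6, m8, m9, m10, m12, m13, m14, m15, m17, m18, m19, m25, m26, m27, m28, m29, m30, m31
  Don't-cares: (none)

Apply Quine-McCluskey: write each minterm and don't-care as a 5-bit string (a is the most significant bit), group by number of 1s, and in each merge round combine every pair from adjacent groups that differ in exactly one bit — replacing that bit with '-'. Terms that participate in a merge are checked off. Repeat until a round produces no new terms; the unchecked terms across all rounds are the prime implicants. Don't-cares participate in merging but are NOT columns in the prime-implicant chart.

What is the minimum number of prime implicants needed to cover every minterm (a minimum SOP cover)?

6

size-2^0 implicants → 00000(✓)  00001(✓)  00010(✓)  00011(✓)  00100(✓)  00101(✓)  00110(✓)  01000(✓)  01001(✓)  01010(✓)  01100(✓)  01101(✓)  01110(✓)  01111(✓)  10001(✓)  10010(✓)  10011(✓)  11001(✓)  11010(✓)  11011(✓)  11100(✓)  11101(✓)  11110(✓)  11111(✓)
size-2^1 implicants → -0001(✓)  -0010(✓)  -0011(✓)  -1001(✓)  -1010(✓)  -1100(✓)  -1101(✓)  -1110(✓)  -1111(✓)  0-000(✓)  0-001(✓)  0-010(✓)  0-100(✓)  0-101(✓)  0-110(✓)  00-00(✓)  00-01(✓)  00-10(✓)  000-0(✓)  000-1(✓)  0000-(✓)  0001-(✓)  001-0(✓)  0010-(✓)  01-00(✓)  01-01(✓)  01-10(✓)  010-0(✓)  0100-(✓)  011-0(✓)  011-1(✓)  0110-(✓)  0111-(✓)  1-001(✓)  1-010(✓)  1-011(✓)  100-1(✓)  1001-(✓)  11-01(✓)  11-10(✓)  11-11(✓)  110-1(✓)  1101-(✓)  111-0(✓)  111-1(✓)  1110-(✓)  1111-(✓)
size-2^2 implicants → --001  --010  -00-1  -001-  -1-01  -1-10  -11-0(✓)  -11-1(✓)  -110-(✓)  -111-(✓)  0--00(✓)  0--01(✓)  0--10(✓)  0-0-0(✓)  0-00-(✓)  0-1-0(✓)  0-10-(✓)  00--0(✓)  00-0-(✓)  000--  01--0(✓)  01-0-(✓)  011--(✓)  1-0-1  1-01-  11--1  11-1-  111--(✓)
size-2^3 implicants → -11--  0---0  0--0-
Unchecked terms (primes): --001, --010, -00-1, -001-, -1-01, -1-10, -11--, 0---0, 0--0-, 000--, 1-0-1, 1-01-, 11--1, 11-1-
Minterm coverage:
  m0 ⊆ 0---0,0--0-,000--
  m1 ⊆ --001,-00-1,0--0-,000--
  m2 ⊆ --010,-001-,0---0,000--
  m3 ⊆ -00-1,-001-,000--
  m4 ⊆ 0---0,0--0-
  m5 ⊆ 0--0- [E]
  m6 ⊆ 0---0 [E]
  m8 ⊆ 0---0,0--0-
  m9 ⊆ --001,-1-01,0--0-
  m10 ⊆ --010,-1-10,0---0
  m12 ⊆ -11--,0---0,0--0-
  m13 ⊆ -1-01,-11--,0--0-
  m14 ⊆ -1-10,-11--,0---0
  m15 ⊆ -11-- [E]
  m17 ⊆ --001,-00-1,1-0-1
  m18 ⊆ --010,-001-,1-01-
  m19 ⊆ -00-1,-001-,1-0-1,1-01-
  m25 ⊆ --001,-1-01,1-0-1,11--1
  m26 ⊆ --010,-1-10,1-01-,11-1-
  m27 ⊆ 1-0-1,1-01-,11--1,11-1-
  m28 ⊆ -11-- [E]
  m29 ⊆ -1-01,-11--,11--1
  m30 ⊆ -1-10,-11--,11-1-
  m31 ⊆ -11--,11--1,11-1-
E = {-11--, 0---0, 0--0-}
Petrick residual → --001, -00-1, 1-01-
Cover = c'd'e + b'c'e + bc + a'e' + a'd' + ac'd  |cover|=6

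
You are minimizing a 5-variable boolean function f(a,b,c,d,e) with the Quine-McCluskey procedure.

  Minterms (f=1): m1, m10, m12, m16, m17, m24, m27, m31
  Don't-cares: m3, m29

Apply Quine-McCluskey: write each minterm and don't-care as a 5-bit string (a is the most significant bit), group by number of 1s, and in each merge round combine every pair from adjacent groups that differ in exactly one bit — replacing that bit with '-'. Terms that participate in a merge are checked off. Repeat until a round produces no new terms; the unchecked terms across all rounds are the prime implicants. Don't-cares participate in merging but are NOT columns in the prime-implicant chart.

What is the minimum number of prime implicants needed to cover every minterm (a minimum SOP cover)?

size-2^0 implicants → 00001(✓)  00011(✓)  01010  01100  10000(✓)  10001(✓)  11000(✓)  11011(✓)  11101(✓)  11111(✓)
size-2^1 implicants → -0001  000-1  1-000  1000-  11-11  111-1
Unchecked terms (primes): -0001, 000-1, 01010, 01100, 1-000, 1000-, 11-11, 111-1
Minterm coverage:
  m1 ⊆ -0001,000-1
  m10 ⊆ 01010 [E]
  m12 ⊆ 01100 [E]
  m16 ⊆ 1-000,1000-
  m17 ⊆ -0001,1000-
  m24 ⊆ 1-000 [E]
  m27 ⊆ 11-11 [E]
  m31 ⊆ 11-11,111-1
E = {01010, 01100, 1-000, 11-11}
Petrick residual → -0001
Cover = b'c'd'e + a'bc'de' + a'bcd'e' + ac'd'e' + abde  |cover|=5

5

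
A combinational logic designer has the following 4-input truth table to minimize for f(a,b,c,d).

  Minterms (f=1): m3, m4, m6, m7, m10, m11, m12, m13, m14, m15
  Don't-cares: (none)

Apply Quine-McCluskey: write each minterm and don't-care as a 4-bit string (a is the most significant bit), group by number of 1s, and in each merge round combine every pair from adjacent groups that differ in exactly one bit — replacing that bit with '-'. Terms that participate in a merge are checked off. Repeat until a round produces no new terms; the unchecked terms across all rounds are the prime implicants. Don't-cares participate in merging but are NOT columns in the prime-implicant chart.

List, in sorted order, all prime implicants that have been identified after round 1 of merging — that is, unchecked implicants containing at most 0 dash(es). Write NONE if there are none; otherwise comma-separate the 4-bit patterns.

Round 0: 0011✓ 0100✓ 0110✓ 0111✓ 1010✓ 1011✓ 1100✓ 1101✓ 1110✓ 1111✓
Round 1: -011✓ -100✓ -110✓ -111✓ 0-11✓ 01-0✓ 011-✓ 1-10✓ 1-11✓ 101-✓ 11-0✓ 11-1✓ 110-✓ 111-✓
Round 2: --11 -1-0 -11- 1-1- 11--
PIs = {--11, -1-0, -11-, 1-1-, 11--}

NONE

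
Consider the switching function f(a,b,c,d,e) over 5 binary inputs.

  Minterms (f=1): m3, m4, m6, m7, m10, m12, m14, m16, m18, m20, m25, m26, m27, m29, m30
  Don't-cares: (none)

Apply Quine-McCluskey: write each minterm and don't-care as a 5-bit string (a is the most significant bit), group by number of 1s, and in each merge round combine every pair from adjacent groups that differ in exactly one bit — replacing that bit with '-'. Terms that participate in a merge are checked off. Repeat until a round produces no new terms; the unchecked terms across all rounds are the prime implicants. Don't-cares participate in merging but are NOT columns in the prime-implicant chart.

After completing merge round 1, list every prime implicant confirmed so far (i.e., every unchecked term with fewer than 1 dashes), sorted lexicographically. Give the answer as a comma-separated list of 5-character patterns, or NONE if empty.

size-2^0 implicants → 00011(✓)  00100(✓)  00110(✓)  00111(✓)  01010(✓)  01100(✓)  01110(✓)  10000(✓)  10010(✓)  10100(✓)  11001(✓)  11010(✓)  11011(✓)  11101(✓)  11110(✓)
size-2^1 implicants → -0100  -1010(✓)  -1110(✓)  0-100(✓)  0-110(✓)  00-11  001-0(✓)  0011-  01-10(✓)  011-0(✓)  1-010  10-00  100-0  11-01  11-10(✓)  110-1  1101-
size-2^2 implicants → -1-10  0-1-0
Unchecked terms (primes): -0100, -1-10, 0-1-0, 00-11, 0011-, 1-010, 10-00, 100-0, 11-01, 110-1, 1101-

NONE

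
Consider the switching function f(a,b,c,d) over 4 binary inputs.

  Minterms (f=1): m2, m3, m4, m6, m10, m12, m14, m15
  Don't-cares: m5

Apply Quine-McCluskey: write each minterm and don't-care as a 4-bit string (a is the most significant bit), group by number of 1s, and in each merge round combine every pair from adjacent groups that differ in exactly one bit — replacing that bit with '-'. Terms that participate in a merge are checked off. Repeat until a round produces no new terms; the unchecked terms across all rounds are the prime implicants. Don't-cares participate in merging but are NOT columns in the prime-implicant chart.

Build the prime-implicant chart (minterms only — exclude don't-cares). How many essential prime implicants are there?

Round 0: 0010✓ 0011✓ 0100✓ 0101✓ 0110✓ 1010✓ 1100✓ 1110✓ 1111✓
Round 1: -010✓ -100✓ -110✓ 0-10✓ 001- 01-0✓ 010- 1-10✓ 11-0✓ 111-
Round 2: --10 -1-0
PIs = {--10, -1-0, 001-, 010-, 111-}
Coverage chart:
  m2: --10,001-
  m3: 001- ←essential
  m4: -1-0,010-
  m6: --10,-1-0
  m10: --10 ←essential
  m12: -1-0 ←essential
  m14: --10,-1-0,111-
  m15: 111- ←essential
Essential: --10, -1-0, 001-, 111-

4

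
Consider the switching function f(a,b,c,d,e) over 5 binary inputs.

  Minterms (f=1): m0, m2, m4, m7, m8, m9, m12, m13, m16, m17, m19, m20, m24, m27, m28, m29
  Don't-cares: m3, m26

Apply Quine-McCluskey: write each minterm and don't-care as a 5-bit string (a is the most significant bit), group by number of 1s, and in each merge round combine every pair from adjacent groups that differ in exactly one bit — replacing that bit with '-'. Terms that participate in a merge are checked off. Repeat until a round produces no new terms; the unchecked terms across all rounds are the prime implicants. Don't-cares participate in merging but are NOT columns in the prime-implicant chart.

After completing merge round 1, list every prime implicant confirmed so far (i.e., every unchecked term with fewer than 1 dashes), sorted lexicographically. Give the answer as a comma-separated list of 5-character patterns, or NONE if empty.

[col 0] 00000*, 00010*, 00011*, 00100*, 00111*, 01000*, 01001*, 01100*, 01101*, 10000*, 10001*, 10011*, 10100*, 11000*, 11010*, 11011*, 11100*, 11101*
[col 1] -0000*, -0011, -0100*, -1000*, -1100*, -1101*, 0-000*, 0-100*, 00-00*, 00-11, 000-0, 0001-, 01-00*, 01-01*, 0100-*, 0110-*, 1-000*, 1-011, 1-100*, 10-00*, 100-1, 1000-, 11-00*, 110-0, 1101-, 1110-*
[col 2] --000*, --100*, -0-00*, -1-00*, -110-, 0--00*, 01-0-, 1--00*
[col 3] ---00
Prime implicants: ---00, -0011, -110-, 00-11, 000-0, 0001-, 01-0-, 1-011, 100-1, 1000-, 110-0, 1101-

NONE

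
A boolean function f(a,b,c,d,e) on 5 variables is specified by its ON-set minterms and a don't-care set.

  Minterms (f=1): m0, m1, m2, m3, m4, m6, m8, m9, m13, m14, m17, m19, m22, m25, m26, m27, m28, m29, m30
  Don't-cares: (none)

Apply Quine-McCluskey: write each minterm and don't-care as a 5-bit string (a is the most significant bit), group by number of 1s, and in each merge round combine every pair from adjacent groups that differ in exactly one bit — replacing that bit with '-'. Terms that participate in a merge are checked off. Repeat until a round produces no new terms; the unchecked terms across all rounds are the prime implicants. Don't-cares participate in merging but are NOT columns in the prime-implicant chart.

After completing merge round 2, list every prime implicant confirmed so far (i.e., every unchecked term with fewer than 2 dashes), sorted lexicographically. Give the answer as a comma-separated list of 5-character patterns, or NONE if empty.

size-2^0 implicants → 00000(✓)  00001(✓)  00010(✓)  00011(✓)  00100(✓)  00110(✓)  01000(✓)  01001(✓)  01101(✓)  01110(✓)  10001(✓)  10011(✓)  10110(✓)  11001(✓)  11010(✓)  11011(✓)  11100(✓)  11101(✓)  11110(✓)
size-2^1 implicants → -0001(✓)  -0011(✓)  -0110(✓)  -1001(✓)  -1101(✓)  -1110(✓)  0-000(✓)  0-001(✓)  0-110(✓)  00-00(✓)  00-10(✓)  000-0(✓)  000-1(✓)  0000-(✓)  0001-(✓)  001-0(✓)  01-01(✓)  0100-(✓)  1-001(✓)  1-011(✓)  1-110(✓)  100-1(✓)  11-01(✓)  11-10  110-1(✓)  1101-  111-0  1110-
size-2^2 implicants → --001  --110  -00-1  -1-01  0-00-  00--0  000--  1-0-1
Unchecked terms (primes): --001, --110, -00-1, -1-01, 0-00-, 00--0, 000--, 1-0-1, 11-10, 1101-, 111-0, 1110-

11-10, 1101-, 111-0, 1110-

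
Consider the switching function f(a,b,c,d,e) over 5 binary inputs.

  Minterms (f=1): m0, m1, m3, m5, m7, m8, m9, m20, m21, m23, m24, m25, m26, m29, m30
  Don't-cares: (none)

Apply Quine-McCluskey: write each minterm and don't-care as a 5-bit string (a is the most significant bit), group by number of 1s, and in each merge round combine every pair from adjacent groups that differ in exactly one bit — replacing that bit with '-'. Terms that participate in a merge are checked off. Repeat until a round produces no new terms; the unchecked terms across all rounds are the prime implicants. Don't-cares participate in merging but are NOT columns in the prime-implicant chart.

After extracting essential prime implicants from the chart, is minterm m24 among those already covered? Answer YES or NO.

Round 0: 00000✓ 00001✓ 00011✓ 00101✓ 00111✓ 01000✓ 01001✓ 10100✓ 10101✓ 10111✓ 11000✓ 11001✓ 11010✓ 11101✓ 11110✓
Round 1: -0101✓ -0111✓ -1000✓ -1001✓ 0-000✓ 0-001✓ 00-01✓ 00-11✓ 000-1✓ 0000-✓ 001-1✓ 0100-✓ 1-101 101-1✓ 1010- 11-01 11-10 110-0 1100-✓
Round 2: -01-1 -100- 0-00- 00--1
PIs = {-01-1, -100-, 0-00-, 00--1, 1-101, 1010-, 11-01, 11-10, 110-0}
Coverage chart:
  m0: 0-00- ←essential
  m1: 0-00-,00--1
  m3: 00--1 ←essential
  m5: -01-1,00--1
  m7: -01-1,00--1
  m8: -100-,0-00-
  m9: -100-,0-00-
  m20: 1010- ←essential
  m21: -01-1,1-101,1010-
  m23: -01-1 ←essential
  m24: -100-,110-0
  m25: -100-,11-01
  m26: 11-10,110-0
  m29: 1-101,11-01
  m30: 11-10 ←essential
Essential: -01-1, 0-00-, 00--1, 1010-, 11-10

NO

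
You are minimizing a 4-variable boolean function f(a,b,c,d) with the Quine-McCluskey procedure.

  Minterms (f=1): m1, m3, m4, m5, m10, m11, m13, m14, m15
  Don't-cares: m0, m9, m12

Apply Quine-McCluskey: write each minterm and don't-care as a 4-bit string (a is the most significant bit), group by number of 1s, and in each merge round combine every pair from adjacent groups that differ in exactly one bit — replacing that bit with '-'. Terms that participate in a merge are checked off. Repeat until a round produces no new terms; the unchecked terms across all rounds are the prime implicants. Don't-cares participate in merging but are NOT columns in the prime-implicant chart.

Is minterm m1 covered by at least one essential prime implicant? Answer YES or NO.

YES

size-2^0 implicants → 0000(✓)  0001(✓)  0011(✓)  0100(✓)  0101(✓)  1001(✓)  1010(✓)  1011(✓)  1100(✓)  1101(✓)  1110(✓)  1111(✓)
size-2^1 implicants → -001(✓)  -011(✓)  -100(✓)  -101(✓)  0-00(✓)  0-01(✓)  00-1(✓)  000-(✓)  010-(✓)  1-01(✓)  1-10(✓)  1-11(✓)  10-1(✓)  101-(✓)  11-0(✓)  11-1(✓)  110-(✓)  111-(✓)
size-2^2 implicants → --01  -0-1  -10-  0-0-  1--1  1-1-  11--
Unchecked terms (primes): --01, -0-1, -10-, 0-0-, 1--1, 1-1-, 11--
Minterm coverage:
  m1 ⊆ --01,-0-1,0-0-
  m3 ⊆ -0-1 [E]
  m4 ⊆ -10-,0-0-
  m5 ⊆ --01,-10-,0-0-
  m10 ⊆ 1-1- [E]
  m11 ⊆ -0-1,1--1,1-1-
  m13 ⊆ --01,-10-,1--1,11--
  m14 ⊆ 1-1-,11--
  m15 ⊆ 1--1,1-1-,11--
E = {-0-1, 1-1-}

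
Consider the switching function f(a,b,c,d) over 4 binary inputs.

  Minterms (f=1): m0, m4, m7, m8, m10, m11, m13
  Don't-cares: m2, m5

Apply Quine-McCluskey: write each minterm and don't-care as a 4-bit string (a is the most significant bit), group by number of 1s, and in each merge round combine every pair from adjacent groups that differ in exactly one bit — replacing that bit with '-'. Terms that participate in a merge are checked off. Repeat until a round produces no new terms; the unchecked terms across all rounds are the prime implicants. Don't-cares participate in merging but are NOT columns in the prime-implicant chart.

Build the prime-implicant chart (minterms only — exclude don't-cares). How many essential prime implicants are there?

[col 0] 0000*, 0010*, 0100*, 0101*, 0111*, 1000*, 1010*, 1011*, 1101*
[col 1] -000*, -010*, -101, 0-00, 00-0*, 01-1, 010-, 10-0*, 101-
[col 2] -0-0
Prime implicants: -0-0, -101, 0-00, 01-1, 010-, 101-
PI chart (minterm → PIs covering it):
  0 | -0-0,0-00
  4 | 0-00,010-
  7 | 01-1  (sole → essential)
  8 | -0-0  (sole → essential)
  10 | -0-0,101-
  11 | 101-  (sole → essential)
  13 | -101  (sole → essential)
Essential prime implicants: -0-0, -101, 01-1, 101-

4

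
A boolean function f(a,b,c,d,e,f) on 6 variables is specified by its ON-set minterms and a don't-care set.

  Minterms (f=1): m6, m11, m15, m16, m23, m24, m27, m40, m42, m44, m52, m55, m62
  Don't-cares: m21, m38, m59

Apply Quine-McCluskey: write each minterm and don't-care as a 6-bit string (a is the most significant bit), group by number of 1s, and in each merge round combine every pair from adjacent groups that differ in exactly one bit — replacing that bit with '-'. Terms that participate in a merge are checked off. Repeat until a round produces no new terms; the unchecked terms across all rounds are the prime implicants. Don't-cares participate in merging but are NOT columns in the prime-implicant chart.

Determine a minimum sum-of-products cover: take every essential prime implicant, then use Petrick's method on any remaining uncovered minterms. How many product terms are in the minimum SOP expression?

9

Round 0: 000110✓ 001011✓ 001111✓ 010000✓ 010101✓ 010111✓ 011000✓ 011011✓ 100110✓ 101000✓ 101010✓ 101100✓ 110100 110111✓ 111011✓ 111110
Round 1: -00110 -10111 -11011 0-1011 001-11 01-000 0101-1 101-00 1010-0
PIs = {-00110, -10111, -11011, 0-1011, 001-11, 01-000, 0101-1, 101-00, 1010-0, 110100, 111110}
Coverage chart:
  m6: -00110 ←essential
  m11: 0-1011,001-11
  m15: 001-11 ←essential
  m16: 01-000 ←essential
  m23: -10111,0101-1
  m24: 01-000 ←essential
  m27: -11011,0-1011
  m40: 101-00,1010-0
  m42: 1010-0 ←essential
  m44: 101-00 ←essential
  m52: 110100 ←essential
  m55: -10111 ←essential
  m62: 111110 ←essential
Essential: -00110, -10111, 001-11, 01-000, 101-00, 1010-0, 110100, 111110
Petrick residual → -11011
Min cover (9 terms): b'c'def' + bc'def + bcd'ef + a'b'cef + a'bd'e'f' + ab'ce'f' + ab'cd'f' + abc'de'f' + abcdef'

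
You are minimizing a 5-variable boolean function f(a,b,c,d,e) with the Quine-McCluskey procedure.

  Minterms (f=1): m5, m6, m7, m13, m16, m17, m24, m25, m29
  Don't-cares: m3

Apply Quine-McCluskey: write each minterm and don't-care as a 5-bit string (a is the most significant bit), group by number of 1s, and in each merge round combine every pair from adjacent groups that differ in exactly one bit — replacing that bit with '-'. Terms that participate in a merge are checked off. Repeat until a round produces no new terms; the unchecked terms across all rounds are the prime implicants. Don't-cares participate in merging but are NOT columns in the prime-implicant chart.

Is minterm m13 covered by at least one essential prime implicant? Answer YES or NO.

NO

[col 0] 00011*, 00101*, 00110*, 00111*, 01101*, 10000*, 10001*, 11000*, 11001*, 11101*
[col 1] -1101, 0-101, 00-11, 001-1, 0011-, 1-000*, 1-001*, 1000-*, 11-01, 1100-*
[col 2] 1-00-
Prime implicants: -1101, 0-101, 00-11, 001-1, 0011-, 1-00-, 11-01
PI chart (minterm → PIs covering it):
  5 | 0-101,001-1
  6 | 0011-  (sole → essential)
  7 | 00-11,001-1,0011-
  13 | -1101,0-101
  16 | 1-00-  (sole → essential)
  17 | 1-00-  (sole → essential)
  24 | 1-00-  (sole → essential)
  25 | 1-00-,11-01
  29 | -1101,11-01
Essential prime implicants: 0011-, 1-00-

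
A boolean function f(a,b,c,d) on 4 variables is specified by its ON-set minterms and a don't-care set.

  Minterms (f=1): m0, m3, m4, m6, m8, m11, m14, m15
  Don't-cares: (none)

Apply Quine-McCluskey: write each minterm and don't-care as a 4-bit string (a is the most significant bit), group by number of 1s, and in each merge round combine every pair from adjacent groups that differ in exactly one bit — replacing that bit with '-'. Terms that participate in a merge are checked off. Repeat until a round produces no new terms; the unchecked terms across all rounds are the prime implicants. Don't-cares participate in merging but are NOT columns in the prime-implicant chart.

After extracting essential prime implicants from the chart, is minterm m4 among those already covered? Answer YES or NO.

Round 0: 0000✓ 0011✓ 0100✓ 0110✓ 1000✓ 1011✓ 1110✓ 1111✓
Round 1: -000 -011 -110 0-00 01-0 1-11 111-
PIs = {-000, -011, -110, 0-00, 01-0, 1-11, 111-}
Coverage chart:
  m0: -000,0-00
  m3: -011 ←essential
  m4: 0-00,01-0
  m6: -110,01-0
  m8: -000 ←essential
  m11: -011,1-11
  m14: -110,111-
  m15: 1-11,111-
Essential: -000, -011

NO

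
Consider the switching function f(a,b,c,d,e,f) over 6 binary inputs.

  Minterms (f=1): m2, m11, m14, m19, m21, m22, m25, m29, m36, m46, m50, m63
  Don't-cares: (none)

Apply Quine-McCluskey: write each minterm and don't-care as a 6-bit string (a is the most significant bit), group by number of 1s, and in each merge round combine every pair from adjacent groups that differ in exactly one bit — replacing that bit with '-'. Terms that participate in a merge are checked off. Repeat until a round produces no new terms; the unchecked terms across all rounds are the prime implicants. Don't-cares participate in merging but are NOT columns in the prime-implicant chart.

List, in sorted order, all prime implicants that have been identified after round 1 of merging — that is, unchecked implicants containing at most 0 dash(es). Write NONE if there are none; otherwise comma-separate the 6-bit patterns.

000010, 001011, 010011, 010110, 100100, 110010, 111111

size-2^0 implicants → 000010  001011  001110(✓)  010011  010101(✓)  010110  011001(✓)  011101(✓)  100100  101110(✓)  110010  111111
size-2^1 implicants → -01110  01-101  011-01
Unchecked terms (primes): -01110, 000010, 001011, 01-101, 010011, 010110, 011-01, 100100, 110010, 111111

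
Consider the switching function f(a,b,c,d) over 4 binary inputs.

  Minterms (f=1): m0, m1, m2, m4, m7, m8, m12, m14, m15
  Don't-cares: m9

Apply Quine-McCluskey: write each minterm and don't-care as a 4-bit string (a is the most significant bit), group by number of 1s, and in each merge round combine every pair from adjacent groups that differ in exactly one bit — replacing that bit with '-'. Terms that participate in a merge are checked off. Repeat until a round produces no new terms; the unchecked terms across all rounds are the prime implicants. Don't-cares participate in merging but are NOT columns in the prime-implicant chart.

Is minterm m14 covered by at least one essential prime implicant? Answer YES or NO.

size-2^0 implicants → 0000(✓)  0001(✓)  0010(✓)  0100(✓)  0111(✓)  1000(✓)  1001(✓)  1100(✓)  1110(✓)  1111(✓)
size-2^1 implicants → -000(✓)  -001(✓)  -100(✓)  -111  0-00(✓)  00-0  000-(✓)  1-00(✓)  100-(✓)  11-0  111-
size-2^2 implicants → --00  -00-
Unchecked terms (primes): --00, -00-, -111, 00-0, 11-0, 111-
Minterm coverage:
  m0 ⊆ --00,-00-,00-0
  m1 ⊆ -00- [E]
  m2 ⊆ 00-0 [E]
  m4 ⊆ --00 [E]
  m7 ⊆ -111 [E]
  m8 ⊆ --00,-00-
  m12 ⊆ --00,11-0
  m14 ⊆ 11-0,111-
  m15 ⊆ -111,111-
E = {--00, -00-, -111, 00-0}

NO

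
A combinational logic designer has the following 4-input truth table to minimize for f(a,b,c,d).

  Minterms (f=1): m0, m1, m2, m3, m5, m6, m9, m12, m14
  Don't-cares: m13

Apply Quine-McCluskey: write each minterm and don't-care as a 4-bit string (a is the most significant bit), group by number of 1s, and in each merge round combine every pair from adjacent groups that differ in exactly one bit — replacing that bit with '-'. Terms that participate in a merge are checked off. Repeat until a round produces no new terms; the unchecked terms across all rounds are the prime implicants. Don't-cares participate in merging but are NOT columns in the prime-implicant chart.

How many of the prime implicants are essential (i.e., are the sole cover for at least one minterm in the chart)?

2

Round 0: 0000✓ 0001✓ 0010✓ 0011✓ 0101✓ 0110✓ 1001✓ 1100✓ 1101✓ 1110✓
Round 1: -001✓ -101✓ -110 0-01✓ 0-10 00-0✓ 00-1✓ 000-✓ 001-✓ 1-01✓ 11-0 110-
Round 2: --01 00--
PIs = {--01, -110, 0-10, 00--, 11-0, 110-}
Coverage chart:
  m0: 00-- ←essential
  m1: --01,00--
  m2: 0-10,00--
  m3: 00-- ←essential
  m5: --01 ←essential
  m6: -110,0-10
  m9: --01 ←essential
  m12: 11-0,110-
  m14: -110,11-0
Essential: --01, 00--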